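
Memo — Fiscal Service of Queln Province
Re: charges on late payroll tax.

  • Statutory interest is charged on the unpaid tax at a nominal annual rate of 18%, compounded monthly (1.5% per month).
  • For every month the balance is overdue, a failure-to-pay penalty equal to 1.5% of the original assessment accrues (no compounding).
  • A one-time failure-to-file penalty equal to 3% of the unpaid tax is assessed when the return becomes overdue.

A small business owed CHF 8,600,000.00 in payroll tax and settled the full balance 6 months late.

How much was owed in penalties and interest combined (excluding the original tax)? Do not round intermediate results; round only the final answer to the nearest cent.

CHF 1,835,612.07

Failure-to-file penalty: 3% × CHF 8,600,000.00 = CHF 258,000.00
Failure-to-pay penalty: 6 × 1.5% × CHF 8,600,000.00 = CHF 774,000.00
Interest: CHF 8,600,000.00 × ((1 + 0.015)^6 − 1) = CHF 8,600,000.00 × 0.0934433… = CHF 803,612.0699…
Penalties + interest = CHF 1,032,000.0000 + CHF 803,612.0699… = CHF 1,835,612.07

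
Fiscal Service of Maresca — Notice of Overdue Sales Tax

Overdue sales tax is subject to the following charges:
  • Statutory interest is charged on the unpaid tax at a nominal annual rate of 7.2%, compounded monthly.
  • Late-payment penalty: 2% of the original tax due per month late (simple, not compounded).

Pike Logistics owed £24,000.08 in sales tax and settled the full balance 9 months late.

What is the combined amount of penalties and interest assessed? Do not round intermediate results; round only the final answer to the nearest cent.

Late-payment penalty = 2% × £24,000.08 × 9 mo = £4,320.01…
Interest (7.2%/yr ÷ 12 = 0.6%/month): £24,000.08 × ((1 + 0.006)^9 − 1) = £1,327.5478…
Penalties + interest = £4,320.0144 + £1,327.5478… = £5,647.56

£5,647.56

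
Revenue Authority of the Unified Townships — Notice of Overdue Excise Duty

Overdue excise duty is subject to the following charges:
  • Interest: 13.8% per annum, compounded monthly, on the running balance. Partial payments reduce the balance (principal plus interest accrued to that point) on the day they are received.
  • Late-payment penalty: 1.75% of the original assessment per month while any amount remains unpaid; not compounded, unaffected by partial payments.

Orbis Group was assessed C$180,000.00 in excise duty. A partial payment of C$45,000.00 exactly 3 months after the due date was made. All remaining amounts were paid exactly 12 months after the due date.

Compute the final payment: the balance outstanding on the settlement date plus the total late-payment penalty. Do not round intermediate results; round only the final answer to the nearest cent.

C$194,395.35

Monthly rate = 13.8% ÷ 12 = 1.15%
Balance at month 3: C$180,000.0000 × (1 + 0.0115)^3 = C$186,281.6888…
After C$45,000.00 payment: C$186,281.6888… − C$45,000.00 = C$141,281.6888…
Balance at month 12: C$141,281.6888… × (1 + 0.0115)^9 = C$156,595.3499…
Penalty: 12 × 1.75% × C$180,000.00 = C$37,800.00
Final settlement = outstanding balance + penalty = C$156,595.3499… + C$37,800.00 = C$194,395.35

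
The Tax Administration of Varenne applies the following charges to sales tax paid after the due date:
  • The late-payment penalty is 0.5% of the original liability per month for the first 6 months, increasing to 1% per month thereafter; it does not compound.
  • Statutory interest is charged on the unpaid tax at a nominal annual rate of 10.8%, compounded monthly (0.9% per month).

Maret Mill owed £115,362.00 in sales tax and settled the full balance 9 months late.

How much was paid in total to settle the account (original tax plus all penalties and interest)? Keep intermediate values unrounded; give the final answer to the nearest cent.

£131,971.60

Penalty, months 1–6: 6 × 0.5% × £115,362.00 = £3,460.86
Penalty, months 7–9: 3 × 1% × £115,362.00 = £3,460.86
Interest: £115,362.00 × ((1 + 0.009)^9 − 1) = £115,362.00 × 0.0839781… = £9,687.8781…
Total = £115,362.00 + £6,921.7200 + £9,687.8781… = £131,971.60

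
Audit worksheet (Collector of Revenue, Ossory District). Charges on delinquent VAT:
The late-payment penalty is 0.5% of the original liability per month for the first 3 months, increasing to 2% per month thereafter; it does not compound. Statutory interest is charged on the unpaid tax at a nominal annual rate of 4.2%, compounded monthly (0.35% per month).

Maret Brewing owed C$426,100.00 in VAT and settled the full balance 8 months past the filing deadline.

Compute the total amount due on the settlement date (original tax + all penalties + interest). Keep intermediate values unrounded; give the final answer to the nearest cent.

Penalty, months 1–3: 3 × 0.5% × C$426,100.00 = C$6,391.50
Penalty, months 4–8: 5 × 2% × C$426,100.00 = C$42,610.00
Interest: C$426,100.00 × ((1 + 0.0035)^8 − 1) = C$426,100.00 × 0.0283454… = C$12,077.9799…
Total = C$426,100.00 + C$49,001.5000 + C$12,077.9799… = C$487,179.48

C$487,179.48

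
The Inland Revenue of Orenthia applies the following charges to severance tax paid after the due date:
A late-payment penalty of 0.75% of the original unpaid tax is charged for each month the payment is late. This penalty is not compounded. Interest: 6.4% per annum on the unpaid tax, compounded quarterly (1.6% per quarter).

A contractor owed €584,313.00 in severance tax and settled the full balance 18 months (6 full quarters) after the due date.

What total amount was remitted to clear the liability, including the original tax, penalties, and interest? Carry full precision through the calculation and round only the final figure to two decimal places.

€721,581.51

Late-payment penalty: 18 × 0.75% × €584,313.00 = €78,882.26…
Interest: €584,313.00 × ((1 + 0.016)^6 − 1) = €584,313.00 × 0.0999229… = €58,386.2549…
Total = €584,313.00 + €78,882.2550 + €58,386.2549… = €721,581.51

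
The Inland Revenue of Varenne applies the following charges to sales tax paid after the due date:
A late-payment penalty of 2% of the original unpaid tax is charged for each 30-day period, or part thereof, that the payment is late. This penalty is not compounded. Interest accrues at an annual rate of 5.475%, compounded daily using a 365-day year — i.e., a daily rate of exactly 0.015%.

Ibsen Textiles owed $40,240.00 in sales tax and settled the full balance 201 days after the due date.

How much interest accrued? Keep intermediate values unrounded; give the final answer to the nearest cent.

Interest: $40,240.00 × ((1 + 0.00015)^201 − 1) = $40,240.00 × 0.03060678… = $1,231.6170…

$1,231.62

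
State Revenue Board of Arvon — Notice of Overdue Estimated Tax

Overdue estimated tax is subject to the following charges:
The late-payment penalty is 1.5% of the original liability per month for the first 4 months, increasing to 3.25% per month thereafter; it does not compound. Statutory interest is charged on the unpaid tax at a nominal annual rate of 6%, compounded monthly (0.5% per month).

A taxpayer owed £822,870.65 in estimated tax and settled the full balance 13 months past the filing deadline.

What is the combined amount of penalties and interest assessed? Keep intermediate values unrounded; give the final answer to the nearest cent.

Penalty, months 1–4: 4 × 1.5% × £822,870.65 = £49,372.24…
Penalty, months 5–13: 9 × 3.25% × £822,870.65 = £240,689.67…
Interest: £822,870.65 × ((1 + 0.005)^13 − 1) = £822,870.65 × 0.0669862… = £55,120.9787…
Penalties + interest = £290,061.9041… + £55,120.9787… = £345,182.88

£345,182.88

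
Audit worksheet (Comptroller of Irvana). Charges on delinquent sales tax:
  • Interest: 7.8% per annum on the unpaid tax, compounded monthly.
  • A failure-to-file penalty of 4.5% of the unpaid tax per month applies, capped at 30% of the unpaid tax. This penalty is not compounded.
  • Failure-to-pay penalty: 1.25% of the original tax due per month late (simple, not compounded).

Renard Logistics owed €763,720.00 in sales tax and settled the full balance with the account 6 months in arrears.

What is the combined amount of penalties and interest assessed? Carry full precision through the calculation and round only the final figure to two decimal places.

Failure-to-file: 6 × 4.5% × €763,720.00 = €206,204.40 (under the 30% cap)
Failure-to-pay penalty: 6 × 1.25% × €763,720.00 = €57,279.00
Interest (7.8%/yr ÷ 12 = 0.65%/month): €763,720.00 × ((1 + 0.0065)^6 − 1) = €30,273.3028…
Penalties + interest = €263,483.4000 + €30,273.3028… = €293,756.70

€293,756.70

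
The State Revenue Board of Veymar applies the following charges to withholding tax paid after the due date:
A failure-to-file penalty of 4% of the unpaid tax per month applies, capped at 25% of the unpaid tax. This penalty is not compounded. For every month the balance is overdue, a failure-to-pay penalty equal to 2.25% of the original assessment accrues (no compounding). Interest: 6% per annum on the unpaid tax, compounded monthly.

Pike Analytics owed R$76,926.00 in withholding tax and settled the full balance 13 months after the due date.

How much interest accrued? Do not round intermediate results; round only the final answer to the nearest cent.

R$5,152.98

Interest (6%/yr ÷ 12 = 0.5%/month): R$76,926.00 × ((1 + 0.005)^13 − 1) = R$5,152.9805…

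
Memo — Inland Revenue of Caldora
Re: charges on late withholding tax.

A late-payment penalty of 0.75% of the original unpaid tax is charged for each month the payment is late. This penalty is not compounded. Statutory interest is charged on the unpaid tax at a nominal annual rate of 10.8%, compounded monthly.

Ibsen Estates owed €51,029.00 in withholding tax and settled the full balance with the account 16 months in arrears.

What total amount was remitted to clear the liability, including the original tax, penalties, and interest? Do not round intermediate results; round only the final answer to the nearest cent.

€65,018.11

Late-payment penalty: 16 × 0.75% × €51,029.00 = €6,123.48
Interest (10.8%/yr ÷ 12 = 0.9%/month): €51,029.00 × ((1 + 0.009)^16 − 1) = €7,865.6327…
Total = €51,029.00 + €6,123.4800 + €7,865.6327… = €65,018.11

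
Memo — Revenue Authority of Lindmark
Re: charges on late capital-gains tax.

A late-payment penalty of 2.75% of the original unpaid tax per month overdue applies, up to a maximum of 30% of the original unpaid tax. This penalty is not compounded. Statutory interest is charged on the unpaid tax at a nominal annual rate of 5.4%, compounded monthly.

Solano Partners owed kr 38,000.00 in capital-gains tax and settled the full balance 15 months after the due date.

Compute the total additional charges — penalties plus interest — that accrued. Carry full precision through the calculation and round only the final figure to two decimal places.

kr 14,047.39

Penalty (uncapped): 15 × 2.75% × kr 38,000.00 = kr 15,675.00; cap = 30% × kr 38,000.00 = kr 11,400.00 → penalty = kr 11,400.00
Interest (5.4%/yr ÷ 12 = 0.45%/month): kr 38,000.00 × ((1 + 0.0045)^15 − 1) = kr 2,647.3945…
Penalties + interest = kr 11,400.0000 + kr 2,647.3945… = kr 14,047.39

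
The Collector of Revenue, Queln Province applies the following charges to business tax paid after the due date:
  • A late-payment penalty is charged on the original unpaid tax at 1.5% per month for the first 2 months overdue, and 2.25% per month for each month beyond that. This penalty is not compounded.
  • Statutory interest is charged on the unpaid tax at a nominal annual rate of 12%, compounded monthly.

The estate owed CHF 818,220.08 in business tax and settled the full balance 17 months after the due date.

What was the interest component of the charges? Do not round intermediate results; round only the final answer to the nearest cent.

CHF 150,801.59

Interest (12%/yr ÷ 12 = 1%/month): CHF 818,220.08 × ((1 + 0.01)^17 − 1) = CHF 150,801.5866…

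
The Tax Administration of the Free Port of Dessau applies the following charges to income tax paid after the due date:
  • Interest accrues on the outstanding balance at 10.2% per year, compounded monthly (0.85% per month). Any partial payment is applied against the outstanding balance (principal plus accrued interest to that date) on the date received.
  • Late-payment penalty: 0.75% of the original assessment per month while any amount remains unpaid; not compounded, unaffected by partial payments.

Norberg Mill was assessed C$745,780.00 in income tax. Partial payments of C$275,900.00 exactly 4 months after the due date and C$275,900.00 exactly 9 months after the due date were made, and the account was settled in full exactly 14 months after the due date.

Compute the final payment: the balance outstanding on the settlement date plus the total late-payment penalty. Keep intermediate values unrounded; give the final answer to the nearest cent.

C$329,812.77

Balance at month 4: C$745,780.0000 × (1 + 0.0085)^4 = C$771,461.6515…
After C$275,900.00 payment: C$771,461.6515… − C$275,900.00 = C$495,561.6515…
Balance at month 9: C$495,561.6515… × (1 + 0.0085)^5 = C$516,984.1213…
After C$275,900.00 payment: C$516,984.1213… − C$275,900.00 = C$241,084.1213…
Balance at month 14: C$241,084.1213… × (1 + 0.0085)^5 = C$251,505.8666…
Penalty: 14 × 0.75% × C$745,780.00 = C$78,306.90
Final settlement = outstanding balance + penalty = C$251,505.8666… + C$78,306.90 = C$329,812.77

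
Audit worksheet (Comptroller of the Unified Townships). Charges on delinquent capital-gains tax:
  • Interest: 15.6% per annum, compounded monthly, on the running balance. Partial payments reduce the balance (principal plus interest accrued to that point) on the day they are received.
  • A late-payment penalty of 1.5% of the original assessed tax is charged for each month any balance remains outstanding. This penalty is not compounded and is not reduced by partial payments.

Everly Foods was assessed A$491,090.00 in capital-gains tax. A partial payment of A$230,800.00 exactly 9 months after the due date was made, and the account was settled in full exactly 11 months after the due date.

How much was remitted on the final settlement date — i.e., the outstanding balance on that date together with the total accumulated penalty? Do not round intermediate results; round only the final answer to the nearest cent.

Monthly rate = 15.6% ÷ 12 = 1.3%
Balance at month 9: A$491,090.0000 × (1 + 0.013)^9 = A$551,627.7417…
After A$230,800.00 payment: A$551,627.7417… − A$230,800.00 = A$320,827.7417…
Balance at month 11: A$320,827.7417… × (1 + 0.013)^2 = A$329,223.4829…
Penalty: 11 × 1.5% × A$491,090.00 = A$81,029.85
Final settlement = outstanding balance + penalty = A$329,223.4829… + A$81,029.85 = A$410,253.33

A$410,253.33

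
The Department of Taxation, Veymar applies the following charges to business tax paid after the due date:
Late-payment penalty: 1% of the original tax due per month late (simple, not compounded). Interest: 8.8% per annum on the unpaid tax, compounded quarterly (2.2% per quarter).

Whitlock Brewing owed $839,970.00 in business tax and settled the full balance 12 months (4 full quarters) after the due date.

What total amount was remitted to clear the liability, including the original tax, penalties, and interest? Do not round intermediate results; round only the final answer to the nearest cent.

$1,017,159.01

Late-payment penalty: 12 × 1% × $839,970.00 = $100,796.40
Interest: $839,970.00 × ((1 + 0.022)^4 − 1) = $839,970.00 × 0.0909468… = $76,392.6057…
Total = $839,970.00 + $100,796.4000 + $76,392.6057… = $1,017,159.01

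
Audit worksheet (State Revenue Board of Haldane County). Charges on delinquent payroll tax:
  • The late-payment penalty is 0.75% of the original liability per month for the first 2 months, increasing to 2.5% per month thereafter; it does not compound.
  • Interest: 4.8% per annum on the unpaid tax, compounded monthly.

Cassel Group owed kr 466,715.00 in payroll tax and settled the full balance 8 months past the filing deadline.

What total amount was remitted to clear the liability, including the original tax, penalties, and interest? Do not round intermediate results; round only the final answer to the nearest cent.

Penalty, months 1–2: 2 × 0.75% × kr 466,715.00 = kr 7,000.73…
Penalty, months 3–8: 6 × 2.5% × kr 466,715.00 = kr 70,007.25
Interest (4.8%/yr ÷ 12 = 0.4%/month): kr 466,715.00 × ((1 + 0.004)^8 − 1) = kr 15,145.6494…
Total = kr 466,715.00 + kr 77,007.9750 + kr 15,145.6494… = kr 558,868.62

kr 558,868.62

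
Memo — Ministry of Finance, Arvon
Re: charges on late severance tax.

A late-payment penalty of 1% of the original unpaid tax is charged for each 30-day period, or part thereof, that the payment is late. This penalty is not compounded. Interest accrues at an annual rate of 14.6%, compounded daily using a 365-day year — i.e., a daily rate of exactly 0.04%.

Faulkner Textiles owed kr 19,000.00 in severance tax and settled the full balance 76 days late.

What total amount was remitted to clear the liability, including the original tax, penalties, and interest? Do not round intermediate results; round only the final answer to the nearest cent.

Penalty periods: ⌈76/30⌉ = 3; penalty = 3 × 1% × kr 19,000.00 = kr 570.00
Interest: kr 19,000.00 × ((1 + 0.0004)^76 − 1) = kr 19,000.00 × 0.03086053… = kr 586.3501…
Total = kr 19,000.00 + kr 570.0000 + kr 586.3501… = kr 20,156.35

kr 20,156.35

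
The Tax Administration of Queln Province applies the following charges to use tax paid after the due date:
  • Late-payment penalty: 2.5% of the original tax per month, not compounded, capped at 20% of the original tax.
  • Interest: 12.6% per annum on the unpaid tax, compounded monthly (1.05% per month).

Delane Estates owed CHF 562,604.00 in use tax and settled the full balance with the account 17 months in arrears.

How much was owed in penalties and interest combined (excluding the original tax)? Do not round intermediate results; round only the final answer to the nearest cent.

Penalty (uncapped): 17 × 2.5% × CHF 562,604.00 = CHF 239,106.70; cap = 20% × CHF 562,604.00 = CHF 112,520.80 → penalty = CHF 112,520.80
Interest: CHF 562,604.00 × ((1 + 0.0105)^17 − 1) = CHF 562,604.00 × 0.1943109… = CHF 109,320.1012…
Penalties + interest = CHF 112,520.8000 + CHF 109,320.1012… = CHF 221,840.90

CHF 221,840.90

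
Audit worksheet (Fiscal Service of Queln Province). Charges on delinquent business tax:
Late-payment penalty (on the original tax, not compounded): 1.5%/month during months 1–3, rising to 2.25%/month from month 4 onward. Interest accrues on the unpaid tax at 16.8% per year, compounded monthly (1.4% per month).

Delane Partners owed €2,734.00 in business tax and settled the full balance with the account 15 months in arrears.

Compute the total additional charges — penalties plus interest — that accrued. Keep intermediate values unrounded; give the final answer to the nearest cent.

Penalty, months 1–3: 3 × 1.5% × €2,734.00 = €123.03
Penalty, months 4–15: 12 × 2.25% × €2,734.00 = €738.18
Interest: €2,734.00 × ((1 + 0.014)^15 − 1) = €2,734.00 × 0.2318826… = €633.9671…
Penalties + interest = €861.2100 + €633.9671… = €1,495.18

€1,495.18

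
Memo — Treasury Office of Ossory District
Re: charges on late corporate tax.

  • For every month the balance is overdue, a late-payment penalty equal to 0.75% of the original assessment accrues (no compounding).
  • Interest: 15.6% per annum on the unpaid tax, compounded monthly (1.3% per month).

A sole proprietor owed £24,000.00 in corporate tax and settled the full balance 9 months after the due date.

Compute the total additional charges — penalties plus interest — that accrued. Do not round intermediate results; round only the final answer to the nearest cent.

Late-payment penalty = 0.75% × £24,000.00 × 9 mo = £1,620.00
Interest: £24,000.00 × ((1 + 0.013)^9 − 1) = £24,000.00 × 0.1232722… = £2,958.5327…
Penalties + interest = £1,620.0000 + £2,958.5327… = £4,578.53

£4,578.53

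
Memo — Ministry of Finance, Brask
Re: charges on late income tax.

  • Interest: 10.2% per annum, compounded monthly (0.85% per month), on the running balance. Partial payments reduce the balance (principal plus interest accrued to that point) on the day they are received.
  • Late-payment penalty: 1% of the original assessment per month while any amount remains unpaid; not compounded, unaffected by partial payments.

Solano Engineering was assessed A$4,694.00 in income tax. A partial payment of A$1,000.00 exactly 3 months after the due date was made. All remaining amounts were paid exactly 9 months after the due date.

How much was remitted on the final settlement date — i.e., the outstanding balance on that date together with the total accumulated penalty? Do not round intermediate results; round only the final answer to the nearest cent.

A$4,435.91

Balance at month 3: A$4,694.0000 × (1 + 0.0085)^3 = A$4,814.7173…
After A$1,000.00 payment: A$4,814.7173… − A$1,000.00 = A$3,814.7173…
Balance at month 9: A$3,814.7173… × (1 + 0.0085)^6 = A$4,013.4492…
Penalty: 9 × 1% × A$4,694.00 = A$422.46
Final settlement = outstanding balance + penalty = A$4,013.4492… + A$422.46 = A$4,435.91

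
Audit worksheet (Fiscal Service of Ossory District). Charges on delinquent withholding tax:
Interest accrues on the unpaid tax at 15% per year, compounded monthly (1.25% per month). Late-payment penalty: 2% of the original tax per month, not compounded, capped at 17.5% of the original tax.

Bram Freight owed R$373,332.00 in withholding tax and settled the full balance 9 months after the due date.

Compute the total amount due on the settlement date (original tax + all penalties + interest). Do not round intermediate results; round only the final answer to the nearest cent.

R$482,827.36

Penalty (uncapped): 9 × 2% × R$373,332.00 = R$67,199.76; cap = 17.5% × R$373,332.00 = R$65,333.10 → penalty = R$65,333.10
Interest: R$373,332.00 × ((1 + 0.0125)^9 − 1) = R$373,332.00 × 0.1182922… = R$44,162.2552…
Total = R$373,332.00 + R$65,333.1000 + R$44,162.2552… = R$482,827.36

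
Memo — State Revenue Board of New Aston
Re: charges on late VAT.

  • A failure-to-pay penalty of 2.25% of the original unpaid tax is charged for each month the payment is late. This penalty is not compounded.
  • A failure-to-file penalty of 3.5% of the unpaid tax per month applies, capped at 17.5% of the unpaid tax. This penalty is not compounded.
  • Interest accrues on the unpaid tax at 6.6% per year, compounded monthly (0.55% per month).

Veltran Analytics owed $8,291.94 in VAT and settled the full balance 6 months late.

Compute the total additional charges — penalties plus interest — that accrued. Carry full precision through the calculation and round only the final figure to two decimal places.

$2,847.93

Failure-to-file: 6 × 3.5% × $8,291.94 = $1,741.31…, capped at 17.5% × $8,291.94 = $1,451.09…
Failure-to-pay penalty: 6 × 2.25% × $8,291.94 = $1,119.41…
Interest: $8,291.94 × ((1 + 0.0055)^6 − 1) = $8,291.94 × 0.0334571… = $277.4242…
Penalties + interest = $2,570.5014 + $277.4242… = $2,847.93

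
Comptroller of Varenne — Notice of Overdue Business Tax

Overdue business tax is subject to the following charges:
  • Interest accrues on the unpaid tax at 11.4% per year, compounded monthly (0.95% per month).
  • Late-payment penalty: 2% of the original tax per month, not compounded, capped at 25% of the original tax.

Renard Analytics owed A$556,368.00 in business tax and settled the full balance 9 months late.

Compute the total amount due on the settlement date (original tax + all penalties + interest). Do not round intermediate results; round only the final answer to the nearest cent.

Penalty: 9 × 2% × A$556,368.00 = A$100,146.24 (below the 25% cap of A$139,092.00)
Interest: A$556,368.00 × ((1 + 0.0095)^9 − 1) = A$556,368.00 × 0.0888221… = A$49,417.7494…
Total = A$556,368.00 + A$100,146.2400 + A$49,417.7494… = A$705,931.99

A$705,931.99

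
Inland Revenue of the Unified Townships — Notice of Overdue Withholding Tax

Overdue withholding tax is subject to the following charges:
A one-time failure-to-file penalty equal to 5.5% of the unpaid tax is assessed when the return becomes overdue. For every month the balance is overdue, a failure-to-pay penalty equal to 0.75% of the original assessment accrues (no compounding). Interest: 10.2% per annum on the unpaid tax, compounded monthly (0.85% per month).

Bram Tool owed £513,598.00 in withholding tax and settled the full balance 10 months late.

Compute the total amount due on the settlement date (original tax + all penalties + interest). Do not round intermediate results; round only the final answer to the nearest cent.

Failure-to-file penalty: 5.5% × £513,598.00 = £28,247.89
Failure-to-pay penalty = 0.75% × £513,598.00 × 10 mo = £38,519.85
Interest: £513,598.00 × ((1 + 0.0085)^10 − 1) = £513,598.00 × 0.0883261… = £45,364.0839…
Total = £513,598.00 + £66,767.7400 + £45,364.0839… = £625,729.82

£625,729.82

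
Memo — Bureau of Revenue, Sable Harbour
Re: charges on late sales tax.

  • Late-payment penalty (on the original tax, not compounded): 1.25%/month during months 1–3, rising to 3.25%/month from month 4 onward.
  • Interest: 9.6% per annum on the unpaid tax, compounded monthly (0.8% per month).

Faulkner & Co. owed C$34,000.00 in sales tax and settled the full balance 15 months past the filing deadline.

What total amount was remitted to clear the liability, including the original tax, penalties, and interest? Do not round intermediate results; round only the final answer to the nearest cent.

C$52,851.59

Penalty, months 1–3: 3 × 1.25% × C$34,000.00 = C$1,275.00
Penalty, months 4–15: 12 × 3.25% × C$34,000.00 = C$13,260.00
Interest: C$34,000.00 × ((1 + 0.008)^15 − 1) = C$34,000.00 × 0.1269587… = C$4,316.5941…
Total = C$34,000.00 + C$14,535.0000 + C$4,316.5941… = C$52,851.59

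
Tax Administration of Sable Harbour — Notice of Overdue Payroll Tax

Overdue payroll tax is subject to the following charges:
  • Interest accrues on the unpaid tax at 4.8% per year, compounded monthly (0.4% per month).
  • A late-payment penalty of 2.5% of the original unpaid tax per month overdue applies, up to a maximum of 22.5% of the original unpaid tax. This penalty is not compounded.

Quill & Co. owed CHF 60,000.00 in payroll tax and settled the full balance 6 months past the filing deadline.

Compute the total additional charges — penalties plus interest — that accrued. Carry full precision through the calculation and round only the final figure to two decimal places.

Penalty: 6 × 2.5% × CHF 60,000.00 = CHF 9,000.00 (below the 22.5% cap of CHF 13,500.00)
Interest: CHF 60,000.00 × ((1 + 0.004)^6 − 1) = CHF 60,000.00 × 0.0242413… = CHF 1,454.4770…
Penalties + interest = CHF 9,000.0000 + CHF 1,454.4770… = CHF 10,454.48

CHF 10,454.48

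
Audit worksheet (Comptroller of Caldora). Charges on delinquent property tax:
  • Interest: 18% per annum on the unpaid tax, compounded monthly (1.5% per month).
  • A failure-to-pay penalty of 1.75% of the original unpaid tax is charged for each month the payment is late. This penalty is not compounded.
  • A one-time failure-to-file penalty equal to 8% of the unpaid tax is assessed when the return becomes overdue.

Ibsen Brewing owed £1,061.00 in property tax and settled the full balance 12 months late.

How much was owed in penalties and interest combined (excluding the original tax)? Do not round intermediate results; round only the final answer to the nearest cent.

Failure-to-file penalty: 8% × £1,061.00 = £84.88
Failure-to-pay penalty: 12 × 1.75% × £1,061.00 = £222.81
Interest: £1,061.00 × ((1 + 0.015)^12 − 1) = £1,061.00 × 0.1956182… = £207.5509…
Penalties + interest = £307.6900 + £207.5509… = £515.24

£515.24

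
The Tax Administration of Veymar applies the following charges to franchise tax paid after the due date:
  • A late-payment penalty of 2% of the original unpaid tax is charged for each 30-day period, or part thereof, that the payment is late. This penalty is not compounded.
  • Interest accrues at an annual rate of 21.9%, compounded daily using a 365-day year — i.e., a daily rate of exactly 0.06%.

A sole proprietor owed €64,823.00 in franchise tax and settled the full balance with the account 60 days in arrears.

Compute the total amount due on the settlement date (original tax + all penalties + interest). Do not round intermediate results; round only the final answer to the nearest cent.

€69,791.34

Penalty periods: ⌈60/30⌉ = 2; penalty = 2 × 2% × €64,823.00 = €2,592.92
Interest: €64,823.00 × ((1 + 0.0006)^60 − 1) = €64,823.00 × 0.03664466… = €2,375.4165…
Total = €64,823.00 + €2,592.9200 + €2,375.4165… = €69,791.34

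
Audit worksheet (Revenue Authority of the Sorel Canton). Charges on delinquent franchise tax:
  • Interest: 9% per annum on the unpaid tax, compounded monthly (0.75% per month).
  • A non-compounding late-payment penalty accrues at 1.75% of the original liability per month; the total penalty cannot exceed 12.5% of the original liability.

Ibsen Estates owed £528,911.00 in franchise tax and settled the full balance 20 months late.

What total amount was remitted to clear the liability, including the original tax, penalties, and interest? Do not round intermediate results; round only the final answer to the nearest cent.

£680,276.94

Penalty (uncapped): 20 × 1.75% × £528,911.00 = £185,118.85; cap = 12.5% × £528,911.00 = £66,113.88… → penalty = £66,113.88…
Interest: £528,911.00 × ((1 + 0.0075)^20 − 1) = £528,911.00 × 0.1611841… = £85,252.0659…
Total = £528,911.00 + £66,113.8750 + £85,252.0659… = £680,276.94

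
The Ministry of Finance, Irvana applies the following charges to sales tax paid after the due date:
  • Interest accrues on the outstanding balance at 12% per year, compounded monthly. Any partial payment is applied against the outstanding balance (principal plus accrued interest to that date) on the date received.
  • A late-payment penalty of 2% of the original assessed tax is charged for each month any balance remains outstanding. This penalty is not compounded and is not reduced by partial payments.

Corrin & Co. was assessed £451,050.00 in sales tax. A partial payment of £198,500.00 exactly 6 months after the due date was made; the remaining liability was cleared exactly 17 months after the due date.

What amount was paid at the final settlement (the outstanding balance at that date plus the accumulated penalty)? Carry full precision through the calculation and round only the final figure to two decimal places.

£466,077.35

Monthly rate = 12% ÷ 12 = 1%
Balance at month 6: £451,050.0000 × (1 + 0.01)^6 = £478,798.6639…
After £198,500.00 payment: £478,798.6639… − £198,500.00 = £280,298.6639…
Balance at month 17: £280,298.6639… × (1 + 0.01)^11 = £312,720.3470…
Penalty: 17 × 2% × £451,050.00 = £153,357.00
Final settlement = outstanding balance + penalty = £312,720.3470… + £153,357.00 = £466,077.35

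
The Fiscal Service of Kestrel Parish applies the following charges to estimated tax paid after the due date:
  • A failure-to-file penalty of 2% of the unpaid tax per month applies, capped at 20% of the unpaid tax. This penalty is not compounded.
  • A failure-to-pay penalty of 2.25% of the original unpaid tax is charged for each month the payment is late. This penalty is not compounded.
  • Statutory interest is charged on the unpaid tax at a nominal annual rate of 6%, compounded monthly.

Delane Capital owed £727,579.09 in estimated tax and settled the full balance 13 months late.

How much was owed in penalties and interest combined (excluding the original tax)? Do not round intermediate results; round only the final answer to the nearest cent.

Failure-to-file: 13 × 2% × £727,579.09 = £189,170.56…, capped at 20% × £727,579.09 = £145,515.82…
Failure-to-pay penalty: 13 × 2.25% × £727,579.09 = £212,816.88…
Interest (6%/yr ÷ 12 = 0.5%/month): £727,579.09 × ((1 + 0.005)^13 − 1) = £48,737.7591…
Penalties + interest = £358,332.7018… + £48,737.7591… = £407,070.46

£407,070.46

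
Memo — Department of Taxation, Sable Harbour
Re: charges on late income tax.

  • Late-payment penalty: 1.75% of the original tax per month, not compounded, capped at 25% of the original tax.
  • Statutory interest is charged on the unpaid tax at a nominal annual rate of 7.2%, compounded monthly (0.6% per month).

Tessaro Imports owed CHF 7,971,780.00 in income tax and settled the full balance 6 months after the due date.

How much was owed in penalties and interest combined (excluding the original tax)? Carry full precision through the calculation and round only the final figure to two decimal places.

CHF 1,128,360.33

Penalty: 6 × 1.75% × CHF 7,971,780.00 = CHF 837,036.90 (below the 25% cap of CHF 1,992,945.00)
Interest: CHF 7,971,780.00 × ((1 + 0.006)^6 − 1) = CHF 7,971,780.00 × 0.0365443… = CHF 291,323.4346…
Penalties + interest = CHF 837,036.9000 + CHF 291,323.4346… = CHF 1,128,360.33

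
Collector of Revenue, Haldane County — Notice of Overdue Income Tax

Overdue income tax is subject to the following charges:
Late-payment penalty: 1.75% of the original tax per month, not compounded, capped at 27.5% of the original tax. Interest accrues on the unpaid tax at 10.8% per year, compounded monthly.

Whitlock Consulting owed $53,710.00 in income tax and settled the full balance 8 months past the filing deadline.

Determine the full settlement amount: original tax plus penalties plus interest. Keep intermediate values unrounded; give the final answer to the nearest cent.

$65,220.55

Penalty: 8 × 1.75% × $53,710.00 = $7,519.40 (below the 27.5% cap of $14,770.25)
Interest (10.8%/yr ÷ 12 = 0.9%/month): $53,710.00 × ((1 + 0.009)^8 − 1) = $3,991.1518…
Total = $53,710.00 + $7,519.4000 + $3,991.1518… = $65,220.55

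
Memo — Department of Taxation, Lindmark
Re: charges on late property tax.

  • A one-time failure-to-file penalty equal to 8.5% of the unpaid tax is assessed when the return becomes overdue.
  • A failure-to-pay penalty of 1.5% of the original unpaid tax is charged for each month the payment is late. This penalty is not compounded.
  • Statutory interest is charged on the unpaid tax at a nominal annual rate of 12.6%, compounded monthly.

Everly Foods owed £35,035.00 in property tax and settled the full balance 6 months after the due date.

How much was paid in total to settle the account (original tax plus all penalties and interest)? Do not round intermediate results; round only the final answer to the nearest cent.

Failure-to-file penalty: 8.5% × £35,035.00 = £2,977.98…
Failure-to-pay penalty: 6 × 1.5% × £35,035.00 = £3,153.15
Interest (12.6%/yr ÷ 12 = 1.05%/month): £35,035.00 × ((1 + 0.0105)^6 − 1) = £2,265.9617…
Total = £35,035.00 + £6,131.1250 + £2,265.9617… = £43,432.09

£43,432.09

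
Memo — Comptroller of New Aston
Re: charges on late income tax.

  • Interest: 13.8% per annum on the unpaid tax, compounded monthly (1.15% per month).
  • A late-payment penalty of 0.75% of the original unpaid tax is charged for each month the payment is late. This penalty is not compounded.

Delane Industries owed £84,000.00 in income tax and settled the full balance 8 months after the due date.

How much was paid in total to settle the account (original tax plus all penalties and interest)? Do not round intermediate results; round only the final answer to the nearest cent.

Late-payment penalty: 8 × 0.75% × £84,000.00 = £5,040.00
Interest: £84,000.00 × ((1 + 0.0115)^8 − 1) = £84,000.00 × 0.0957894… = £8,046.3100…
Total = £84,000.00 + £5,040.0000 + £8,046.3100… = £97,086.31

£97,086.31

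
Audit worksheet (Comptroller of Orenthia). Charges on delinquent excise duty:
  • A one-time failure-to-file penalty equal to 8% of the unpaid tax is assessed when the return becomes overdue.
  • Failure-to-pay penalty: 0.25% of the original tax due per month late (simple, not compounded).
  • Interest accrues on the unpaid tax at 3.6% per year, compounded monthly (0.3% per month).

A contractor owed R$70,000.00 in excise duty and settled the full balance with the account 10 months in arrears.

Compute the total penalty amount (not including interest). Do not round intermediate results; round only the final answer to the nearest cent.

Failure-to-file penalty: 8% × R$70,000.00 = R$5,600.00
Failure-to-pay penalty: 10 × 0.25% × R$70,000.00 = R$1,750.00
Total penalty = R$5,600.00 + R$1,750.00 = R$7,350.00

R$7,350.00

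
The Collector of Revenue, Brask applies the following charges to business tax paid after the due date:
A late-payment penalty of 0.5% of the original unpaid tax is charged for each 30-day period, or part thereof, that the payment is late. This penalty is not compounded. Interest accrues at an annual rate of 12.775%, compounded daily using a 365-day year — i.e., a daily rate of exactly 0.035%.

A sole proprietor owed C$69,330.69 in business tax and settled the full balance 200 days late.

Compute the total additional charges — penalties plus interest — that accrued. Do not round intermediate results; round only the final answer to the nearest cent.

C$7,452.71

Penalty periods: ⌈200/30⌉ = 7; penalty = 7 × 0.5% × C$69,330.69 = C$2,426.57…
Interest: C$69,330.69 × ((1 + 0.00035)^200 − 1) = C$69,330.69 × 0.07249505… = C$5,026.1316…
Penalties + interest = C$2,426.5742… + C$5,026.1316… = C$7,452.71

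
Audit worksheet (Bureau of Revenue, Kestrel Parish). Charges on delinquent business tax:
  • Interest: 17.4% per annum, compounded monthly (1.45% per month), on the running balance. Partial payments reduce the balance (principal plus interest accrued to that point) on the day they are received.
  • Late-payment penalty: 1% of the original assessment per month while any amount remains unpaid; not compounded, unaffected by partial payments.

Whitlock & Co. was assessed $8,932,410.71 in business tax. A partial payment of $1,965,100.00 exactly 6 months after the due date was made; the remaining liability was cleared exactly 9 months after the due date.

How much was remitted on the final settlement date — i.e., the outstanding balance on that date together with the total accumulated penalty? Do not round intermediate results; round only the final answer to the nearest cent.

Balance at month 6: $8,932,410.7100 × (1 + 0.0145)^6 = $9,738,251.6208…
After $1,965,100.00 payment: $9,738,251.6208… − $1,965,100.00 = $7,773,151.6208…
Balance at month 9: $7,773,151.6208… × (1 + 0.0145)^3 = $8,116,210.3291…
Penalty: 9 × 1% × $8,932,410.71 = $803,916.96…
Final settlement = outstanding balance + penalty = $8,116,210.3291… + $803,916.96… = $8,920,127.29

$8,920,127.29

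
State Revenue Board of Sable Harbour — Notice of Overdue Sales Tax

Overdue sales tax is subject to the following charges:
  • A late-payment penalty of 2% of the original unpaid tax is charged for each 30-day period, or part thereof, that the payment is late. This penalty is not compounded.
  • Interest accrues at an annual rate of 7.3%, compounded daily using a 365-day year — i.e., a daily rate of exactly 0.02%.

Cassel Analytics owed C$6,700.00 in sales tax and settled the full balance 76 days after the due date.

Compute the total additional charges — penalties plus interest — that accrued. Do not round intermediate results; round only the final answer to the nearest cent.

C$504.61

Penalty periods: ⌈76/30⌉ = 3; penalty = 3 × 2% × C$6,700.00 = C$402.00
Interest: C$6,700.00 × ((1 + 0.0002)^76 − 1) = C$6,700.00 × 0.01531456… = C$102.6076…
Penalties + interest = C$402.0000 + C$102.6076… = C$504.61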